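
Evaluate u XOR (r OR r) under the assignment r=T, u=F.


Substitute r=T, u=F:
r OR r = T OR T = T
u XOR (r OR r) = F XOR T = T

T


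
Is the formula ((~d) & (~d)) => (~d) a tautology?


Build the truth table over {d}:
d | φ
-----
False | True
True | True
Every row evaluates to true.

Yes, it is a tautology.


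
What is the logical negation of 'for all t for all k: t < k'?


Negation flips each quantifier (∀↔∃) and negates the inner predicate.
¬(for all t for all k: φ) = there exists t there exists k: ¬φ.

there exists t there exists k: NOT(t < k)


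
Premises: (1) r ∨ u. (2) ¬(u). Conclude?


Disjunctive syllogism: from (P ∨ Q) and ¬P, infer Q.
One disjunct, 'u', is ruled out; the other must hold.

r


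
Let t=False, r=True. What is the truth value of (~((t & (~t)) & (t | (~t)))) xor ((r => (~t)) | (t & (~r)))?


Substitute t=False, r=True:
… (earlier sub-steps elided)
~t = True
t | (~t) = False | True = True
(t & (~t)) & (t | (~t)) = False & True = False
~((t & (~t)) & (t | (~t))) = True
~t = True
r => (~t) = True => True = True
~r = False
t & (~r) = False & False = False
(r => (~t)) | (t & (~r)) = True | False = True
(~((t & (~t)) & (t | (~t)))) xor ((r => (~t)) | (t & (~r))) = True xor True = False

False


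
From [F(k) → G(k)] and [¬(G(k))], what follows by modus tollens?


Modus tollens: from (P → Q) and ¬Q, infer ¬P.
Q = 'G(k)' is denied; since P → Q, P must also fail.

Not (F(k)).


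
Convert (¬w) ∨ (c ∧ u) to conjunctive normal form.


Step 1: Distribute ∨ over ∧: (¬w) ∨ (c ∧ u) = ((¬w) ∨ c) ∧ ((¬w) ∨ u).

((¬w) ∨ c) ∧ ((¬w) ∨ u)


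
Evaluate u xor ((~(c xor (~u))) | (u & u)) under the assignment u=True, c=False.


Substitute u=True, c=False:
~u = False
c xor (~u) = False xor False = False
~(c xor (~u)) = True
u & u = True & True = True
(~(c xor (~u))) | (u & u) = True | True = True
u xor ((~(c xor (~u))) | (u & u)) = True xor True = False

False


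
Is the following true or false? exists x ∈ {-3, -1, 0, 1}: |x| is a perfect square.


Evaluate the predicate on each element: -3:False, -1:True, 0:True, 1:True.
Witness x = -1 satisfies the predicate.

True


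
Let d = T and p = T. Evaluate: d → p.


Implication is false only when antecedent is true and consequent is false.
Substitute: d=T, p=T.
T → T evaluates to T.

T


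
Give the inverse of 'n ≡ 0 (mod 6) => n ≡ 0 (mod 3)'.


The inverse of (P → Q) is (¬P → ¬Q). It is equivalent to the converse, not to the original.
Here P = 'n ≡ 0 (mod 6)' and Q = 'n ≡ 0 (mod 3)'.

If not (n ≡ 0 (mod 6)), then not (n ≡ 0 (mod 3)).


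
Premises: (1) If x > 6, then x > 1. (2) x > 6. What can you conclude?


Modus ponens: from (P → Q) and P, infer Q.
P = 'x > 6' is asserted, and P → Q holds, so Q follows.

x > 1.


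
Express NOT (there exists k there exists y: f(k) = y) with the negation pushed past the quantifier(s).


Negation flips each quantifier (∀↔∃) and negates the inner predicate.
¬(there exists k there exists y: φ) = for all k for all y: ¬φ.

for all k for all y: NOT(f(k) = y)


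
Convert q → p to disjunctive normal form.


Step 1: Rewrite q → p as ¬q ∨ p.

(¬q) ∨ p


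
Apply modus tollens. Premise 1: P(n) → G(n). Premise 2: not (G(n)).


Modus tollens: from (P → Q) and ¬Q, infer ¬P.
Q = 'G(n)' is denied; since P → Q, P must also fail.

Not (P(n)).


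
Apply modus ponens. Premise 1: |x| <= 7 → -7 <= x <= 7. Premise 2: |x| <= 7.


Modus ponens: from (P → Q) and P, infer Q.
P = '|x| <= 7' is asserted, and P → Q holds, so Q follows.

-7 <= x <= 7.


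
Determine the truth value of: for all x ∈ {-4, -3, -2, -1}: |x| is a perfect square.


Evaluate the predicate on each element: -4:T, -3:F, -2:F, -1:T.
Counterexample x = -3 fails the predicate.

F


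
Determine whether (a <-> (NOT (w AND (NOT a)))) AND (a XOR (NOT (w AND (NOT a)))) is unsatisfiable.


Truth table over {a, w}:
a | w | φ
---------
F | F | F
T | F | F
F | T | F
T | T | F
Every row is false.

Yes, it is a contradiction.


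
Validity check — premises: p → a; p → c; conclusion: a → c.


This is (no valid rule). There exist truth assignments where the premises are all true but the conclusion is false.

Invalid.


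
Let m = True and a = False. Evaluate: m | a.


Disjunction is false only when both operands are false.
Substitute: m=True, a=False.
True | False evaluates to True.

True


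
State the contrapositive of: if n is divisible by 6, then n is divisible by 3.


The contrapositive of (P → Q) is (¬Q → ¬P); it is logically equivalent to the original.
Here P = 'n is divisible by 6' and Q = 'n is divisible by 3'.

If not (n is divisible by 3), then not (n is divisible by 6).


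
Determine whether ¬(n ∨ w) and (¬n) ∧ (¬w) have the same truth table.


Compare truth tables:
n | w | φ | ψ
-------------
F | F | T | T
T | F | F | F
F | T | F | F
T | T | F | F
The columns φ and ψ agree on every row.

Yes, they are logically equivalent.


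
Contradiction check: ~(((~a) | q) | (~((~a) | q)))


Truth table over {a, q}:
a | q | φ
---------
False | False | False
True | False | False
False | True | False
True | True | False
Every row is false.

Yes, it is a contradiction.


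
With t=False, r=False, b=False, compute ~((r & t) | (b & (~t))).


Substitute t=False, r=False, b=False:
r & t = False & False = False
~t = True
b & (~t) = False & True = False
(r & t) | (b & (~t)) = False | False = False
~((r & t) | (b & (~t))) = True

True


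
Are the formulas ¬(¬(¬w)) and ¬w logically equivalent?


Compare truth tables:
w | φ | ψ
---------
F | T | T
T | F | F
The columns φ and ψ agree on every row.

Yes, they are logically equivalent.


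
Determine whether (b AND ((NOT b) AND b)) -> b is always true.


Build the truth table over {b}:
b | φ
-----
F | T
T | T
Every row evaluates to true.

Yes, it is a tautology.


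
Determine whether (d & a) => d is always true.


Build the truth table over {a, d}:
a | d | φ
---------
False | False | True
True | False | True
False | True | True
True | True | True
Every row evaluates to true.

Yes, it is a tautology.


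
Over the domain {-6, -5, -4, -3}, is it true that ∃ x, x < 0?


Evaluate the predicate on each element: -6:T, -5:T, -4:T, -3:T.
Witness x = -6 satisfies the predicate.

T


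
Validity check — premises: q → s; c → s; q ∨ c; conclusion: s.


This matches the form of proof by cases: the conclusion follows in every model of the premises.

Valid.


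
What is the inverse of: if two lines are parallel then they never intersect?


The inverse of (P → Q) is (¬P → ¬Q). It is equivalent to the converse, not to the original.
Here P = 'two lines are parallel' and Q = 'they never intersect'.

If not (two lines are parallel), then not (they never intersect).


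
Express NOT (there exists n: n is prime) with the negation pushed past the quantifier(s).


¬(for all x: φ) = there exists x: ¬φ, and ¬(there exists x: φ) = for all x: ¬φ.
Apply to the existential statement.

for all n: NOT(n is prime)


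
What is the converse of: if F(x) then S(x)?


The converse of (P → Q) is (Q → P). It is not in general equivalent to the original.
Here P = 'F(x)' and Q = 'S(x)'.

If S(x), then F(x).


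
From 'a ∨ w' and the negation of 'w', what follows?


Disjunctive syllogism: from (P ∨ Q) and ¬P, infer Q.
One disjunct, 'w', is ruled out; the other must hold.

a


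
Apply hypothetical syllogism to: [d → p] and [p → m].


Hypothetical syllogism: from (P → Q) and (Q → R), infer (P → R).
Chain the two implications through the shared middle term 'p'.

d → m


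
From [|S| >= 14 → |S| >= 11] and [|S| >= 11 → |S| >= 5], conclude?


Hypothetical syllogism: from (P → Q) and (Q → R), infer (P → R).
Chain the two implications through the shared middle term '|S| >= 11'.

|S| >= 14 → |S| >= 5


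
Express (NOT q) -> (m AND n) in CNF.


Step 1: Rewrite (¬q) → (m ∧ n) as ¬(¬q) ∨ (m ∧ n).
Step 2: Distribute ∨ over ∧.
Step 3: Eliminate any double negations (¬¬X = X).

(q OR m) AND (q OR n)


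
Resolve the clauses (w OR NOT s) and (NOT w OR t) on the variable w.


The clauses contain complementary literals w and NOTw.
Resolution eliminates this pair and disjoins the remaining literals (merging duplicates).

(NOT s OR t)


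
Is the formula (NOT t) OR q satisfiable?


Search for a satisfying assignment over {q, t}.
Try q=F, t=F: the formula evaluates to T.
A satisfying assignment exists.

Satisfiable.


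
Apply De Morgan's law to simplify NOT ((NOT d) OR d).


De Morgan: the negation of a disjunction is the conjunction of the negations.
Distribute NOT across OR, flipping it to AND, and negate each literal.

d AND (NOT d)


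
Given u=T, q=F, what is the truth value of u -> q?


Implication is false only when antecedent is true and consequent is false.
Substitute: u=T, q=F.
T -> F evaluates to F.

F


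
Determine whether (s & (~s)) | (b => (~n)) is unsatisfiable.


Truth table over {b, n, s}:
b | n | s | φ
-------------
False | False | False | True
True | False | False | True
False | True | False | True
True | True | False | False
False | False | True | True
True | False | True | True
False | True | True | True
True | True | True | False
Satisfying assignment at row 1: b=False, n=False, s=False gives True.

No, it is not a contradiction.


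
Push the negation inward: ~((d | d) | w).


De Morgan: the negation of a disjunction is the conjunction of the negations.
Distribute ~ across |, flipping it to &, and negate each literal.

((~d) & (~d)) & (~w)


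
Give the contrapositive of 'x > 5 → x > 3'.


The contrapositive of (P → Q) is (¬Q → ¬P); it is logically equivalent to the original.
Here P = 'x > 5' and Q = 'x > 3'.

If not (x > 3), then not (x > 5).


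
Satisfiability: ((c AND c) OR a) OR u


Search for a satisfying assignment over {a, c, u}.
Try a=T, c=F, u=F: the formula evaluates to T.
A satisfying assignment exists.

Satisfiable.


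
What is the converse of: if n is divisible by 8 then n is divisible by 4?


The converse of (P → Q) is (Q → P). It is not in general equivalent to the original.
Here P = 'n is divisible by 8' and Q = 'n is divisible by 4'.

If n is divisible by 4, then n is divisible by 8.


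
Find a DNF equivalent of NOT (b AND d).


Step 1: Apply De Morgan: ¬(b ∧ d) = ¬b ∨ ¬d.

(NOT b) OR (NOT d)


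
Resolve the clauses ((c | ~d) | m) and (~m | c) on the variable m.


The clauses contain complementary literals m and ~m.
Resolution eliminates this pair and disjoins the remaining literals (merging duplicates).

(c | ~d)


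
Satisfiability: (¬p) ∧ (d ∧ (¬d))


Check all 4 assignments over {d, p}:
d | p | φ
---------
F | F | F
T | F | F
F | T | F
T | T | F
No assignment makes the formula true.

Unsatisfiable.


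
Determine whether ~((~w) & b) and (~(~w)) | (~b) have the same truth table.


Compare truth tables:
b | w | φ | ψ
-------------
False | False | True | True
True | False | False | False
False | True | True | True
True | True | True | True
The columns φ and ψ agree on every row.

Yes, they are logically equivalent.


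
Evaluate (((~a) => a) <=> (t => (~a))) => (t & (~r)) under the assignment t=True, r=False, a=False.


Substitute t=True, r=False, a=False:
~a = True
(~a) => a = True => False = False
~a = True
t => (~a) = True => True = True
((~a) => a) <=> (t => (~a)) = False <=> True = False
~r = True
t & (~r) = True & True = True
(((~a) => a) <=> (t => (~a))) => (t & (~r)) = False => True = True

True


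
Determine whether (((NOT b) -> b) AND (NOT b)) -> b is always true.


Build the truth table over {b}:
b | φ
-----
F | T
T | T
Every row evaluates to true.

Yes, it is a tautology.


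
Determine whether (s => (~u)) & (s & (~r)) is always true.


Build the truth table over {r, s, u}:
r | s | u | φ
-------------
False | False | False | False
True | False | False | False
False | True | False | True
True | True | False | False
False | False | True | False
True | False | True | False
False | True | True | False
True | True | True | False
Counterexample at row 1: with r=False, s=False, u=False, the formula is False.

No, it is not a tautology.


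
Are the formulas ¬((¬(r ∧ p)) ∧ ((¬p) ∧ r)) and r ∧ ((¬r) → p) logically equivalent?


Compare truth tables:
p | r | φ | ψ
-------------
F | F | T | F
T | F | T | F
F | T | F | T
T | T | T | T
They differ at row 1 (p=F, r=F): φ=T but ψ=F.

No, they are not logically equivalent.


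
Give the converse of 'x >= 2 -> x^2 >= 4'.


The converse of (P → Q) is (Q → P). It is not in general equivalent to the original.
Here P = 'x >= 2' and Q = 'x^2 >= 4'.

If x^2 >= 4, then x >= 2.


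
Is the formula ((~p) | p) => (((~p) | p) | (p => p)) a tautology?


Build the truth table over {p}:
p | φ
-----
False | True
True | True
Every row evaluates to true.

Yes, it is a tautology.


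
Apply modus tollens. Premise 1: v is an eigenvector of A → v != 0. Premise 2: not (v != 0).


Modus tollens: from (P → Q) and ¬Q, infer ¬P.
Q = 'v != 0' is denied; since P → Q, P must also fail.

Not (v is an eigenvector of A).


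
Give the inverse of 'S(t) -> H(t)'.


The inverse of (P → Q) is (¬P → ¬Q). It is equivalent to the converse, not to the original.
Here P = 'S(t)' and Q = 'H(t)'.

If not (S(t)), then not (H(t)).


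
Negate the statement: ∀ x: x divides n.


¬(∀ x: φ) = ∃ x: ¬φ, and ¬(∃ x: φ) = ∀ x: ¬φ.
Apply to the universal statement.

∃ x: ¬(x divides n)


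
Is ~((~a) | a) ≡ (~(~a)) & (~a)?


Compare truth tables:
a | φ | ψ
---------
False | False | False
True | False | False
The columns φ and ψ agree on every row.

Yes, they are logically equivalent.


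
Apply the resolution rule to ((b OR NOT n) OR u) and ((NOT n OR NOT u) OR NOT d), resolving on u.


The clauses contain complementary literals u and NOTu.
Resolution eliminates this pair and disjoins the remaining literals (merging duplicates).

((NOT n OR b) OR NOT d)


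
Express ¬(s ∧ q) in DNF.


Step 1: Apply De Morgan: ¬(s ∧ q) = ¬s ∨ ¬q.

(¬s) ∨ (¬q)


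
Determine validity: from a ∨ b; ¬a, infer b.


This matches the form of disjunctive syllogism: the conclusion follows in every model of the premises.

Valid.


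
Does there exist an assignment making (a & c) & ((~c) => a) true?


Search for a satisfying assignment over {a, c}.
Try a=True, c=True: the formula evaluates to True.
A satisfying assignment exists.

Satisfiable.


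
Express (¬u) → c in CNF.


Step 1: Rewrite (¬u) → c as ¬(¬u) ∨ c.
Step 2: Eliminate any double negations (¬¬X = X).

u ∨ c


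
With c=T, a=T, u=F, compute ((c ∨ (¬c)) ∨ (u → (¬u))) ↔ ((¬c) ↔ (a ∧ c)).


Substitute c=T, a=T, u=F:
¬c = F
c ∨ (¬c) = T ∨ F = T
¬u = T
u → (¬u) = F → T = T
(c ∨ (¬c)) ∨ (u → (¬u)) = T ∨ T = T
¬c = F
a ∧ c = T ∧ T = T
(¬c) ↔ (a ∧ c) = F ↔ T = F
((c ∨ (¬c)) ∨ (u → (¬u))) ↔ ((¬c) ↔ (a ∧ c)) = T ↔ F = F

F


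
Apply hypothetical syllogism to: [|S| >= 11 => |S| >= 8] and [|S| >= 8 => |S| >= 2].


Hypothetical syllogism: from (P → Q) and (Q → R), infer (P → R).
Chain the two implications through the shared middle term '|S| >= 8'.

|S| >= 11 => |S| >= 2


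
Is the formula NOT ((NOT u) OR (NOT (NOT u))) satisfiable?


Check all 2 assignments over {u}:
u | φ
-----
F | F
T | F
No assignment makes the formula true.

Unsatisfiable.


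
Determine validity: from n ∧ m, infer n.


This matches the form of conjunction elimination: the conclusion follows in every model of the premises.

Valid.


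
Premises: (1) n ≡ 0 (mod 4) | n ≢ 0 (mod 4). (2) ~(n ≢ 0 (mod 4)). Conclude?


Disjunctive syllogism: from (P ∨ Q) and ¬P, infer Q.
One disjunct, 'n ≢ 0 (mod 4)', is ruled out; the other must hold.

n ≡ 0 (mod 4)


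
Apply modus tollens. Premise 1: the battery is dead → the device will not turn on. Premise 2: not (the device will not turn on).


Modus tollens: from (P → Q) and ¬Q, infer ¬P.
Q = 'the device will not turn on' is denied; since P → Q, P must also fail.

Not (the battery is dead).


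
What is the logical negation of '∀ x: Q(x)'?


¬(∀ x: φ) = ∃ x: ¬φ, and ¬(∃ x: φ) = ∀ x: ¬φ.
Apply to the universal statement.

∃ x: ¬(Q(x))


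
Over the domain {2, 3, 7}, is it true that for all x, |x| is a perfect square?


Evaluate the predicate on each element: 2:F, 3:F, 7:F.
Counterexample x = 2 fails the predicate.

F


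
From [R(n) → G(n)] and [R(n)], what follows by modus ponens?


Modus ponens: from (P → Q) and P, infer Q.
P = 'R(n)' is asserted, and P → Q holds, so Q follows.

G(n).


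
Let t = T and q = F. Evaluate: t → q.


Implication is false only when antecedent is true and consequent is false.
Substitute: t=T, q=F.
T → F evaluates to F.

F


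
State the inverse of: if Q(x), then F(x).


The inverse of (P → Q) is (¬P → ¬Q). It is equivalent to the converse, not to the original.
Here P = 'Q(x)' and Q = 'F(x)'.

If not (Q(x)), then not (F(x)).


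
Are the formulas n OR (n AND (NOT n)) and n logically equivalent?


Compare truth tables:
n | φ | ψ
---------
F | F | F
T | T | T
The columns φ and ψ agree on every row.

Yes, they are logically equivalent.


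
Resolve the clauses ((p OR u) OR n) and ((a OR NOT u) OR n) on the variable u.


The clauses contain complementary literals u and NOTu.
Resolution eliminates this pair and disjoins the remaining literals (merging duplicates).

((n OR p) OR a)


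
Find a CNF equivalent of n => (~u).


Step 1: Rewrite n → (¬u) as ¬n ∨ (¬u).

(~n) | (~u)


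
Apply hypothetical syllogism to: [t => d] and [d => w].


Hypothetical syllogism: from (P → Q) and (Q → R), infer (P → R).
Chain the two implications through the shared middle term 'd'.

t => w


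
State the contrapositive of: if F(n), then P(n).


The contrapositive of (P → Q) is (¬Q → ¬P); it is logically equivalent to the original.
Here P = 'F(n)' and Q = 'P(n)'.

If not (P(n)), then not (F(n)).


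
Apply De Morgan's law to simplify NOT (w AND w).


De Morgan: the negation of a conjunction is the disjunction of the negations.
Distribute NOT across AND, flipping it to OR, and negate each literal.

(NOT w) OR (NOT w)


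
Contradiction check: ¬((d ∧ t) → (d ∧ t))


Truth table over {d, t}:
d | t | φ
---------
F | F | F
T | F | F
F | T | F
T | T | F
Every row is false.

Yes, it is a contradiction.


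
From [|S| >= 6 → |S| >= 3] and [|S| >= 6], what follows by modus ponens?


Modus ponens: from (P → Q) and P, infer Q.
P = '|S| >= 6' is asserted, and P → Q holds, so Q follows.

|S| >= 3.


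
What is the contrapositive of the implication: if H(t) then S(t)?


The contrapositive of (P → Q) is (¬Q → ¬P); it is logically equivalent to the original.
Here P = 'H(t)' and Q = 'S(t)'.

If not (S(t)), then not (H(t)).


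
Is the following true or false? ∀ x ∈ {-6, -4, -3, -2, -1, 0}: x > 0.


Evaluate the predicate on each element: -6:F, -4:F, -3:F, -2:F, -1:F, 0:F.
Counterexample x = -6 fails the predicate.

F


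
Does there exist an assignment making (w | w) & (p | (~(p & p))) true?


Search for a satisfying assignment over {p, w}.
Try p=False, w=True: the formula evaluates to True.
A satisfying assignment exists.

Satisfiable.


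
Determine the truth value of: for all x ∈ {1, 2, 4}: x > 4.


Evaluate the predicate on each element: 1:F, 2:F, 4:F.
Counterexample x = 1 fails the predicate.

F


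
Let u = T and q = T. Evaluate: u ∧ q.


Conjunction is true only when both operands are true.
Substitute: u=T, q=T.
T ∧ T evaluates to T.

T


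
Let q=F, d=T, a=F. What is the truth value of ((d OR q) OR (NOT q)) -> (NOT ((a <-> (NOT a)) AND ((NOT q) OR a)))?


Substitute q=F, d=T, a=F:
d OR q = T OR F = T
NOT q = T
(d OR q) OR (NOT q) = T OR T = T
NOT a = T
a <-> (NOT a) = F <-> T = F
NOT q = T
(NOT q) OR a = T OR F = T
(a <-> (NOT a)) AND ((NOT q) OR a) = F AND T = F
NOT ((a <-> (NOT a)) AND ((NOT q) OR a)) = T
((d OR q) OR (NOT q)) -> (NOT ((a <-> (NOT a)) AND ((NOT q) OR a))) = T -> T = T

T


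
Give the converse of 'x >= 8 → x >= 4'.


The converse of (P → Q) is (Q → P). It is not in general equivalent to the original.
Here P = 'x >= 8' and Q = 'x >= 4'.

If x >= 4, then x >= 8.


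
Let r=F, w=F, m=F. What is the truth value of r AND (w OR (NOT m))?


Substitute r=F, w=F, m=F:
NOT m = T
w OR (NOT m) = F OR T = T
r AND (w OR (NOT m)) = F AND T = F

F


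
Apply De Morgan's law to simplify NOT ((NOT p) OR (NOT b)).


De Morgan: the negation of a disjunction is the conjunction of the negations.
Distribute NOT across OR, flipping it to AND, and negate each literal.

p AND b


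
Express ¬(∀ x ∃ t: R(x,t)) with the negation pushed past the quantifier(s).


Negation flips each quantifier (∀↔∃) and negates the inner predicate.
¬(∀ x ∃ t: φ) = ∃ x ∀ t: ¬φ.

∃ x ∀ t: ¬(R(x,t))


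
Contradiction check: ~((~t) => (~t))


Truth table over {t}:
t | φ
-----
False | False
True | False
Every row is false.

Yes, it is a contradiction.


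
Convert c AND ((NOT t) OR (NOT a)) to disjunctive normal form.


Step 1: Distribute ∧ over ∨: c ∧ ((¬t) ∨ (¬a)) = (c ∧ (¬t)) ∨ (c ∧ (¬a)).

(c AND (NOT t)) OR (c AND (NOT a))


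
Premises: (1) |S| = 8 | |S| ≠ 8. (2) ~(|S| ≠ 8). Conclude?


Disjunctive syllogism: from (P ∨ Q) and ¬P, infer Q.
One disjunct, '|S| ≠ 8', is ruled out; the other must hold.

|S| = 8


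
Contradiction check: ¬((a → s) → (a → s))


Truth table over {a, s}:
a | s | φ
---------
F | F | F
T | F | F
F | T | F
T | T | F
Every row is false.

Yes, it is a contradiction.


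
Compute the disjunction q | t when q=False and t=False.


Disjunction is false only when both operands are false.
Substitute: q=False, t=False.
False | False evaluates to False.

False


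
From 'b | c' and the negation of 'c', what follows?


Disjunctive syllogism: from (P ∨ Q) and ¬P, infer Q.
One disjunct, 'c', is ruled out; the other must hold.

b


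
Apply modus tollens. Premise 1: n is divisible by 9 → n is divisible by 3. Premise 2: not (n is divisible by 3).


Modus tollens: from (P → Q) and ¬Q, infer ¬P.
Q = 'n is divisible by 3' is denied; since P → Q, P must also fail.

Not (n is divisible by 9).


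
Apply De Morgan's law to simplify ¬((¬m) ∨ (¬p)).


De Morgan: the negation of a disjunction is the conjunction of the negations.
Distribute ¬ across ∨, flipping it to ∧, and negate each literal.

m ∧ p


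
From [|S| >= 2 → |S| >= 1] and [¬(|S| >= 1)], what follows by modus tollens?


Modus tollens: from (P → Q) and ¬Q, infer ¬P.
Q = '|S| >= 1' is denied; since P → Q, P must also fail.

Not (|S| >= 2).


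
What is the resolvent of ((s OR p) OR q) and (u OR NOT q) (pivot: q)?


The clauses contain complementary literals q and NOTq.
Resolution eliminates this pair and disjoins the remaining literals (merging duplicates).

((p OR s) OR u)


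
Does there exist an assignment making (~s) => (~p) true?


Search for a satisfying assignment over {p, s}.
Try p=False, s=False: the formula evaluates to True.
A satisfying assignment exists.

Satisfiable.


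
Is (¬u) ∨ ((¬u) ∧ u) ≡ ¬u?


Compare truth tables:
u | φ | ψ
---------
F | T | T
T | F | F
The columns φ and ψ agree on every row.

Yes, they are logically equivalent.


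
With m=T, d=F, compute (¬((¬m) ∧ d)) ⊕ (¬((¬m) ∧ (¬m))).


Substitute m=T, d=F:
¬m = F
(¬m) ∧ d = F ∧ F = F
¬((¬m) ∧ d) = T
¬m = F
¬m = F
(¬m) ∧ (¬m) = F ∧ F = F
¬((¬m) ∧ (¬m)) = T
(¬((¬m) ∧ d)) ⊕ (¬((¬m) ∧ (¬m))) = T ⊕ T = F

F


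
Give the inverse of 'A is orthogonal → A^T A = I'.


The inverse of (P → Q) is (¬P → ¬Q). It is equivalent to the converse, not to the original.
Here P = 'A is orthogonal' and Q = 'A^T A = I'.

If not (A is orthogonal), then not (A^T A = I).


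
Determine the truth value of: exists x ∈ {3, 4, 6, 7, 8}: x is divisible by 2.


Evaluate the predicate on each element: 3:False, 4:True, 6:True, 7:False, 8:True.
Witness x = 4 satisfies the predicate.

True


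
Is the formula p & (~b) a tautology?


Build the truth table over {b, p}:
b | p | φ
---------
False | False | False
True | False | False
False | True | True
True | True | False
Counterexample at row 1: with b=False, p=False, the formula is False.

No, it is not a tautology.


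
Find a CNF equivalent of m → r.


Step 1: Rewrite m → r as ¬m ∨ r.

(¬m) ∨ r


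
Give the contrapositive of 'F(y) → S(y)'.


The contrapositive of (P → Q) is (¬Q → ¬P); it is logically equivalent to the original.
Here P = 'F(y)' and Q = 'S(y)'.

If not (S(y)), then not (F(y)).


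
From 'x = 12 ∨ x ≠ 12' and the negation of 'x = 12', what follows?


Disjunctive syllogism: from (P ∨ Q) and ¬P, infer Q.
One disjunct, 'x = 12', is ruled out; the other must hold.

x ≠ 12


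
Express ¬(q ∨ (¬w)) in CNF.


Step 1: Apply De Morgan: ¬(q ∨ (¬w)) = ¬q ∧ ¬(¬w).
Step 2: Eliminate any double negations (¬¬X = X).

(¬q) ∧ w


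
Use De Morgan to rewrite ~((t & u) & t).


De Morgan: the negation of a conjunction is the disjunction of the negations.
Distribute ~ across &, flipping it to |, and negate each literal.

((~t) | (~u)) | (~t)


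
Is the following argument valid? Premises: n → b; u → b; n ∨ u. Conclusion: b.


This matches the form of proof by cases: the conclusion follows in every model of the premises.

Valid.


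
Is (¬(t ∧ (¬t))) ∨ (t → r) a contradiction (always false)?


Truth table over {r, t}:
r | t | φ
---------
F | F | T
T | F | T
F | T | T
T | T | T
Satisfying assignment at row 1: r=F, t=F gives T.

No, it is not a contradiction.


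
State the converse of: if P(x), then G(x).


The converse of (P → Q) is (Q → P). It is not in general equivalent to the original.
Here P = 'P(x)' and Q = 'G(x)'.

If G(x), then P(x).


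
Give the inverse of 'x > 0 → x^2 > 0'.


The inverse of (P → Q) is (¬P → ¬Q). It is equivalent to the converse, not to the original.
Here P = 'x > 0' and Q = 'x^2 > 0'.

If not (x > 0), then not (x^2 > 0).


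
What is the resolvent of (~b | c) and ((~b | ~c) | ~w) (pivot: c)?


The clauses contain complementary literals c and ~c.
Resolution eliminates this pair and disjoins the remaining literals (merging duplicates).

(~b | ~w)


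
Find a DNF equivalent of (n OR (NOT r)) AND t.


Step 1: Distribute ∧ over ∨: (n ∨ (¬r)) ∧ t = (n ∧ t) ∨ ((¬r) ∧ t).

(n AND t) OR ((NOT r) AND t)


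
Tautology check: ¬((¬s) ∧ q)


Build the truth table over {q, s}:
q | s | φ
---------
F | F | T
T | F | F
F | T | T
T | T | T
Counterexample at row 2: with q=T, s=F, the formula is F.

No, it is not a tautology.


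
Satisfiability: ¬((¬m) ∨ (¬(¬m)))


Check all 2 assignments over {m}:
m | φ
-----
F | F
T | F
No assignment makes the formula true.

Unsatisfiable.


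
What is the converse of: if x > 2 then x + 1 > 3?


The converse of (P → Q) is (Q → P). It is not in general equivalent to the original.
Here P = 'x > 2' and Q = 'x + 1 > 3'.

If x + 1 > 3, then x > 2.


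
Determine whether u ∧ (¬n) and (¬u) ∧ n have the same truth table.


Compare truth tables:
n | u | φ | ψ
-------------
F | F | F | F
T | F | F | T
F | T | T | F
T | T | F | F
They differ at row 2 (n=T, u=F): φ=F but ψ=T.

No, they are not logically equivalent.


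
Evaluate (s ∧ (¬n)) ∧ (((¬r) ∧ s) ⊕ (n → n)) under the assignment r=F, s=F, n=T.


Substitute r=F, s=F, n=T:
¬n = F
s ∧ (¬n) = F ∧ F = F
¬r = T
(¬r) ∧ s = T ∧ F = F
n → n = T → T = T
((¬r) ∧ s) ⊕ (n → n) = F ⊕ T = T
(s ∧ (¬n)) ∧ (((¬r) ∧ s) ⊕ (n → n)) = F ∧ T = F

F


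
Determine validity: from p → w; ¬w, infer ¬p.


This matches the form of modus tollens: the conclusion follows in every model of the premises.

Valid.


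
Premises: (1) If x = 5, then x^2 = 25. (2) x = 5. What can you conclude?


Modus ponens: from (P → Q) and P, infer Q.
P = 'x = 5' is asserted, and P → Q holds, so Q follows.

x^2 = 25.


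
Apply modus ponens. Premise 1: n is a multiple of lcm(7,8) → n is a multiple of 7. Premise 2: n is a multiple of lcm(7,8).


Modus ponens: from (P → Q) and P, infer Q.
P = 'n is a multiple of lcm(7,8)' is asserted, and P → Q holds, so Q follows.

n is a multiple of 7.


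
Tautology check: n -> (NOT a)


Build the truth table over {a, n}:
a | n | φ
---------
F | F | T
T | F | T
F | T | T
T | T | F
Counterexample at row 4: with a=T, n=T, the formula is F.

No, it is not a tautology.


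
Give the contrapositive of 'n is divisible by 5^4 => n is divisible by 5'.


The contrapositive of (P → Q) is (¬Q → ¬P); it is logically equivalent to the original.
Here P = 'n is divisible by 5^4' and Q = 'n is divisible by 5'.

If not (n is divisible by 5), then not (n is divisible by 5^4).


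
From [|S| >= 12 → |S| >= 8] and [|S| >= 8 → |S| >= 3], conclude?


Hypothetical syllogism: from (P → Q) and (Q → R), infer (P → R).
Chain the two implications through the shared middle term '|S| >= 8'.

|S| >= 12 → |S| >= 3


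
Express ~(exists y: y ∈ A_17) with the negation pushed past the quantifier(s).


¬(forall x: φ) = exists x: ¬φ, and ¬(exists x: φ) = forall x: ¬φ.
Apply to the existential statement.

forall y: ~(y ∈ A_17)


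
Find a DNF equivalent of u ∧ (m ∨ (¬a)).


Step 1: Distribute ∧ over ∨: u ∧ (m ∨ (¬a)) = (u ∧ m) ∨ (u ∧ (¬a)).

(u ∧ m) ∨ (u ∧ (¬a))


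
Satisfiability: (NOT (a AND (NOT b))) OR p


Search for a satisfying assignment over {a, b, p}.
Try a=F, b=F, p=F: the formula evaluates to T.
A satisfying assignment exists.

Satisfiable.


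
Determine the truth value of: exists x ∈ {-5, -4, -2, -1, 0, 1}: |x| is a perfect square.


Evaluate the predicate on each element: -5:False, -4:True, -2:False, -1:True, 0:True, 1:True.
Witness x = -4 satisfies the predicate.

True


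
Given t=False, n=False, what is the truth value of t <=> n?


Biconditional is true when both operands have the same truth value.
Substitute: t=False, n=False.
False <=> False evaluates to True.

True


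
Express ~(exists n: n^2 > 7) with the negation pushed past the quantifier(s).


¬(forall x: φ) = exists x: ¬φ, and ¬(exists x: φ) = forall x: ¬φ.
Apply to the existential statement.

forall n: ~(n^2 > 7)


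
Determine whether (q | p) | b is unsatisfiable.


Truth table over {b, p, q}:
b | p | q | φ
-------------
False | False | False | False
True | False | False | True
False | True | False | True
True | True | False | True
False | False | True | True
True | False | True | True
False | True | True | True
True | True | True | True
Satisfying assignment at row 2: b=True, p=False, q=False gives True.

No, it is not a contradiction.


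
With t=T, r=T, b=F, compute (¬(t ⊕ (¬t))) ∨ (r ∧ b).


Substitute t=T, r=T, b=F:
¬t = F
t ⊕ (¬t) = T ⊕ F = T
¬(t ⊕ (¬t)) = F
r ∧ b = T ∧ F = F
(¬(t ⊕ (¬t))) ∨ (r ∧ b) = F ∨ F = F

F


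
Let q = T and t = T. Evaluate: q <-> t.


Biconditional is true when both operands have the same truth value.
Substitute: q=T, t=T.
T <-> T evaluates to T.

T


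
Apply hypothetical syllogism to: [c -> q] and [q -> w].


Hypothetical syllogism: from (P → Q) and (Q → R), infer (P → R).
Chain the two implications through the shared middle term 'q'.

c -> w


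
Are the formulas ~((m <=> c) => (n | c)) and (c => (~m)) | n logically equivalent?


Compare truth tables:
c | m | n | φ | ψ
-----------------
False | False | False | True | True
True | False | False | False | True
False | True | False | False | True
True | True | False | False | False
False | False | True | False | True
True | False | True | False | True
False | True | True | False | True
True | True | True | False | True
They differ at row 2 (c=True, m=False, n=False): φ=False but ψ=True.

No, they are not logically equivalent.


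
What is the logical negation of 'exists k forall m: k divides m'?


Negation flips each quantifier (∀↔∃) and negates the inner predicate.
¬(exists k forall m: φ) = forall k exists m: ¬φ.

forall k exists m: ~(k divides m)


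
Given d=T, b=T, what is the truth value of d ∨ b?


Disjunction is false only when both operands are false.
Substitute: d=T, b=T.
T ∨ T evaluates to T.

T


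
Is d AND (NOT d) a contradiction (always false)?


Truth table over {d}:
d | φ
-----
F | F
T | F
Every row is false.

Yes, it is a contradiction.


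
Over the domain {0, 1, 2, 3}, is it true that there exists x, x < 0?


Evaluate the predicate on each element: 0:F, 1:F, 2:F, 3:F.
No element satisfies the predicate.

F


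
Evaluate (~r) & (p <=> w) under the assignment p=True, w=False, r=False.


Substitute p=True, w=False, r=False:
~r = True
p <=> w = True <=> False = False
(~r) & (p <=> w) = True & False = False

False


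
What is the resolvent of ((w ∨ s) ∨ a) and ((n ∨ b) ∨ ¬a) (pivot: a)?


The clauses contain complementary literals a and ¬a.
Resolution eliminates this pair and disjoins the remaining literals (merging duplicates).

(((w ∨ s) ∨ n) ∨ b)


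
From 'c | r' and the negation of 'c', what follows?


Disjunctive syllogism: from (P ∨ Q) and ¬P, infer Q.
One disjunct, 'c', is ruled out; the other must hold.

r


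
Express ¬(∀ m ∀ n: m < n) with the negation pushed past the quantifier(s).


Negation flips each quantifier (∀↔∃) and negates the inner predicate.
¬(∀ m ∀ n: φ) = ∃ m ∃ n: ¬φ.

∃ m ∃ n: ¬(m < n)


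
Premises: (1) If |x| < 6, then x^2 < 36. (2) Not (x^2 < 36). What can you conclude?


Modus tollens: from (P → Q) and ¬Q, infer ¬P.
Q = 'x^2 < 36' is denied; since P → Q, P must also fail.

Not (|x| < 6).


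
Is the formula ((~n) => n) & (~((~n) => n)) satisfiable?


Check all 2 assignments over {n}:
n | φ
-----
False | False
True | False
No assignment makes the formula true.

Unsatisfiable.


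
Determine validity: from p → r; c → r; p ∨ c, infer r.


This matches the form of proof by cases: the conclusion follows in every model of the premises.

Valid.


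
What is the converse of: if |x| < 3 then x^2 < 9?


The converse of (P → Q) is (Q → P). It is not in general equivalent to the original.
Here P = '|x| < 3' and Q = 'x^2 < 9'.

If x^2 < 9, then |x| < 3.


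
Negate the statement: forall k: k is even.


¬(forall x: φ) = exists x: ¬φ, and ¬(exists x: φ) = forall x: ¬φ.
Apply to the universal statement.

exists k: ~(k is even)


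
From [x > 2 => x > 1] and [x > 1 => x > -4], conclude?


Hypothetical syllogism: from (P → Q) and (Q → R), infer (P → R).
Chain the two implications through the shared middle term 'x > 1'.

x > 2 => x > -4


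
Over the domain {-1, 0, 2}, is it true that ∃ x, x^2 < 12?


Evaluate the predicate on each element: -1:T, 0:T, 2:T.
Witness x = -1 satisfies the predicate.

T


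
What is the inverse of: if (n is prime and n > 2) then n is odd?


The inverse of (P → Q) is (¬P → ¬Q). It is equivalent to the converse, not to the original.
Here P = '(n is prime and n > 2)' and Q = 'n is odd'.

If not ((n is prime and n > 2)), then not (n is odd).


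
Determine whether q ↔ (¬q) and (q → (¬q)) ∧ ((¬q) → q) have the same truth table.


Compare truth tables:
q | φ | ψ
---------
F | F | F
T | F | F
The columns φ and ψ agree on every row.

Yes, they are logically equivalent.


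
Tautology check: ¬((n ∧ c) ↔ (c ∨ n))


Build the truth table over {c, n}:
c | n | φ
---------
F | F | F
T | F | T
F | T | T
T | T | F
Counterexample at row 1: with c=F, n=F, the formula is F.

No, it is not a tautology.


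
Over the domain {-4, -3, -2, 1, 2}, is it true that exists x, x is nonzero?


Evaluate the predicate on each element: -4:True, -3:True, -2:True, 1:True, 2:True.
Witness x = -4 satisfies the predicate.

True


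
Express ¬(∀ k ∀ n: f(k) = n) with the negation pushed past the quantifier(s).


Negation flips each quantifier (∀↔∃) and negates the inner predicate.
¬(∀ k ∀ n: φ) = ∃ k ∃ n: ¬φ.

∃ k ∃ n: ¬(f(k) = n)


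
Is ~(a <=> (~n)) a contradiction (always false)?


Truth table over {a, n}:
a | n | φ
---------
False | False | True
True | False | False
False | True | False
True | True | True
Satisfying assignment at row 1: a=False, n=False gives True.

No, it is not a contradiction.


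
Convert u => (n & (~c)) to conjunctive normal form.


Step 1: Rewrite u → (n ∧ (¬c)) as ¬u ∨ (n ∧ (¬c)).
Step 2: Distribute ∨ over ∧.

((~u) | n) & ((~u) | (~c))


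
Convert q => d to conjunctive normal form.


Step 1: Rewrite q → d as ¬q ∨ d.

(~q) | d


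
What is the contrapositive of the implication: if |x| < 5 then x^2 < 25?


The contrapositive of (P → Q) is (¬Q → ¬P); it is logically equivalent to the original.
Here P = '|x| < 5' and Q = 'x^2 < 25'.

If not (x^2 < 25), then not (|x| < 5).


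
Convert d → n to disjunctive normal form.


Step 1: Rewrite d → n as ¬d ∨ n.

(¬d) ∨ n


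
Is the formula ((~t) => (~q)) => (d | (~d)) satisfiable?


Search for a satisfying assignment over {d, q, t}.
Try d=False, q=False, t=False: the formula evaluates to True.
A satisfying assignment exists.

Satisfiable.


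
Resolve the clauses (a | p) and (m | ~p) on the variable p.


The clauses contain complementary literals p and ~p.
Resolution eliminates this pair and disjoins the remaining literals (merging duplicates).

(a | m)


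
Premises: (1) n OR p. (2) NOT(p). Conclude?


Disjunctive syllogism: from (P ∨ Q) and ¬P, infer Q.
One disjunct, 'p', is ruled out; the other must hold.

n


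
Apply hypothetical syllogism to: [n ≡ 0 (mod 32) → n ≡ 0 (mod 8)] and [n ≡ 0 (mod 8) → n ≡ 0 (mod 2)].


Hypothetical syllogism: from (P → Q) and (Q → R), infer (P → R).
Chain the two implications through the shared middle term 'n ≡ 0 (mod 8)'.

n ≡ 0 (mod 32) → n ≡ 0 (mod 2)


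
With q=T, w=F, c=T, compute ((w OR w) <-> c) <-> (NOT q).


Substitute q=T, w=F, c=T:
w OR w = F OR F = F
(w OR w) <-> c = F <-> T = F
NOT q = F
((w OR w) <-> c) <-> (NOT q) = F <-> F = T

T


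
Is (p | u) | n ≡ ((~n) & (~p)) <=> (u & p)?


Compare truth tables:
n | p | u | φ | ψ
-----------------
False | False | False | False | False
True | False | False | True | True
False | True | False | True | True
True | True | False | True | True
False | False | True | True | False
True | False | True | True | True
False | True | True | True | False
True | True | True | True | False
They differ at row 5 (n=False, p=False, u=True): φ=True but ψ=False.

No, they are not logically equivalent.


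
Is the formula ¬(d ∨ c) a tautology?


Build the truth table over {c, d}:
c | d | φ
---------
F | F | T
T | F | F
F | T | F
T | T | F
Counterexample at row 2: with c=T, d=F, the formula is F.

No, it is not a tautology.
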